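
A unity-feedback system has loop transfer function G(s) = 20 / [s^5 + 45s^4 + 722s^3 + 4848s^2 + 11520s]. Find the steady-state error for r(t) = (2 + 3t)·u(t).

1728

Lowest-order denominator term is 11520s, so the open loop has 1 pole at the origin → type 1 system. By superposition:
  • 2: tracked with zero error.
  • 3t: e_ss = 3/K_v with K_v=1/576 → 1728.
Total e_ss = 1728.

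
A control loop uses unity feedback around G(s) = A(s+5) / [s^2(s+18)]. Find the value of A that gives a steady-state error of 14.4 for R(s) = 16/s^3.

G(s) has two factors of s in the denominator, so the system is type 2.
K_a = lim_{s→0} s^2·G(s) = A·5 / (18) = (5/18)·A.
e_ss = 16/K_a = 14.4 ⇒ K_a = 10/9 ⇒ A = (10/9)/(5/18) = 4.

4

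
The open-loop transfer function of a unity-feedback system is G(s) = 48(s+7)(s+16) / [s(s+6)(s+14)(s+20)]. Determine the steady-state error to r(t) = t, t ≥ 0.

System type = 1 (one pole at s=0).
K_v = lim_{s→0} s·G(s) = 48·7·16 / (6·14·20) = 3.2.
e_ss = 1/K_v = 1/3.2 = 0.3125.

0.3125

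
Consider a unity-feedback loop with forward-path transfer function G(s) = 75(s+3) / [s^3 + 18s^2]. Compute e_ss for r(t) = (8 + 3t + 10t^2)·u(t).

The denominator has no term below 18s^2 — 2 poles at s=0, type 2. Treating each term separately:
  • 8: tracked with zero error.
  • 3t: tracked with zero error.
  • 10t^2: e_ss = 20/K_a with K_a=12.5 → 1.6.
Total e_ss = 1.6.

1.6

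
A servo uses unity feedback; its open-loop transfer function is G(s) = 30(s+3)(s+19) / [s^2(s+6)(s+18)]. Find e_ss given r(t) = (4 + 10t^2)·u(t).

24/19

The open loop has two poles at the origin → type 2 system. By superposition:
  • 4: tracked with zero error.
  • 10t^2: e_ss = 20/K_a with K_a=95/6 → 24/19.
Total e_ss = 24/19.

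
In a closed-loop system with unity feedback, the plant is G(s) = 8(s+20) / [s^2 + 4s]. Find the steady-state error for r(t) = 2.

Factoring s from the denominator leaves a polynomial with constant term 4, so the system is type 1.
A type-1 system has K_p = ∞, so it tracks a step input with zero steady-state error.

0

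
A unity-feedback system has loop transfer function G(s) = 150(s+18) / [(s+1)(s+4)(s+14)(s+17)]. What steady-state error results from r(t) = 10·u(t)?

G(s) has no factors of s in the denominator, so the system is type 0.
K_p = lim_{s→0} G(s) = 150·18 / (1·4·14·17) = 675/238.
e_ss = 10/(1 + K_p) = 10/(913/238) = 2380/913.

2380/913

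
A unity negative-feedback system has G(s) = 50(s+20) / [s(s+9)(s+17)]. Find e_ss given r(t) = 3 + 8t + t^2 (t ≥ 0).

infinity

System type = 1 (one pole at s=0). Treating each term separately:
  • 3: tracked with zero error.
  • 8t: e_ss = 8/K_v with K_v=1000/153 → 1.224.
  • t^2: a type-1 system cannot track it, e_ss → ∞.
The unbounded component dominates.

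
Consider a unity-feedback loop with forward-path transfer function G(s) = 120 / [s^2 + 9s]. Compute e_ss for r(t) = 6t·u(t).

Factoring s from the denominator leaves a polynomial with constant term 9, so the system is type 1.
K_v = lim_{s→0} s·G(s) = 120 / 9 = 40/3.
e_ss = 6/K_v = 6/(40/3) = 0.45.

0.45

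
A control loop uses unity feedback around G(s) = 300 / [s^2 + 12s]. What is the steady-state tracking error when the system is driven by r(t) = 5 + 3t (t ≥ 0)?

0.12

The denominator has no term below 12s — 1 pole at s=0, type 1. Treating each term separately:
  • 5: tracked with zero error.
  • 3t: e_ss = 3/K_v with K_v=25 → 0.12.
Total e_ss = 0.12.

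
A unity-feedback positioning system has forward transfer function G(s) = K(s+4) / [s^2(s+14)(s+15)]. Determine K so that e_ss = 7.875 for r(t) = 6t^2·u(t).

System type = 2 (two poles at s=0).
K_a = lim_{s→0} s^2·G(s) = K·4 / (14·15) = (2/105)·K.
e_ss = 12/K_a = 7.875 ⇒ K_a = 32/21 ⇒ K = (32/21)/(2/105) = 80.

80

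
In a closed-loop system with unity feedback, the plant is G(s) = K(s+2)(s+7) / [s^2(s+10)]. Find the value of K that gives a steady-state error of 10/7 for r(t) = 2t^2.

G(s) has two factors of s in the denominator, so the system is type 2.
K_a = lim_{s→0} s^2·G(s) = K·2·7 / (10) = 1.4·K.
e_ss = 4/K_a = 10/7 ⇒ K_a = 2.8 ⇒ K = 2.8/1.4 = 2.

2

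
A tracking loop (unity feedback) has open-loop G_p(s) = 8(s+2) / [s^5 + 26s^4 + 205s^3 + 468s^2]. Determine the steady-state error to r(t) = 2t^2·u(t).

117

Lowest-order denominator term is 468s^2, so the open loop has 2 poles at the origin → type 2 system.
K_a = lim_{s→0} s^2·G_p(s) = 8·2 / 468 = 4/117.
r(t) = 2t^2 gives R(s) = 4/s^3.
e_ss = 4/K_a = 4/(4/117) = 117.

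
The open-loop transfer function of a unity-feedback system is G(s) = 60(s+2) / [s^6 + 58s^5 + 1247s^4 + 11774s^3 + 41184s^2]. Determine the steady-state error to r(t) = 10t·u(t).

Lowest-order denominator term is 41184s^2, so the open loop has 2 poles at the origin → type 2 system.
A type-2 system has K_v = ∞, so it tracks a ramp input with zero steady-state error.

0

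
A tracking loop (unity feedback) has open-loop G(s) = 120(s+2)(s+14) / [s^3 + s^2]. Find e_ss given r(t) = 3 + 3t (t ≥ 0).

The denominator has no term below s^2 — 2 poles at s=0, type 2. By superposition:
  • 3: tracked with zero error.
  • 3t: tracked with zero error.
Total e_ss = 0.

0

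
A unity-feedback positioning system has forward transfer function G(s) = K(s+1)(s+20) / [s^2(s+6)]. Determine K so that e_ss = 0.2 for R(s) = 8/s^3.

12

G(s) has two factors of s in the denominator, so the system is type 2.
K_a = lim_{s→0} s^2·G(s) = K·1·20 / (6) = (10/3)·K.
e_ss = 8/K_a = 0.2 ⇒ K_a = 40 ⇒ K = 40/(10/3) = 12.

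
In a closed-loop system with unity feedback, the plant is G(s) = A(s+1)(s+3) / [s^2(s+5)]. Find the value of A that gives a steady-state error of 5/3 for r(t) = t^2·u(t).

2

System type = 2 (two poles at s=0).
K_a = lim_{s→0} s^2·G(s) = A·1·3 / (5) = 0.6·A.
e_ss = 2/K_a = 5/3 ⇒ K_a = 1.2 ⇒ A = 1.2/0.6 = 2.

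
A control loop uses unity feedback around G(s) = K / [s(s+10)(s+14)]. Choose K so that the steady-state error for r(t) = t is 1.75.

One free integrator in G(s): this is a type 1 system.
K_v = lim_{s→0} s·G(s) = K / (10·14) = (1/140)·K.
e_ss = 1/K_v = 1.75 ⇒ K_v = 4/7 ⇒ K = (4/7)/(1/140) = 80.

80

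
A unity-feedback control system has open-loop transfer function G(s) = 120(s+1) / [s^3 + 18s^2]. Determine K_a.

The denominator has no term below 18s^2 — 2 poles at s=0, type 2.
K_a = lim_{s→0} s^2·G(s) = 120·1 / 18 = 20/3.

20/3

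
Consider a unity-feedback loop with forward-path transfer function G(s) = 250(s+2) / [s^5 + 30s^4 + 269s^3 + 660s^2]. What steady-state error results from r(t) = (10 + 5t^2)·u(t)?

13.2

Lowest-order denominator term is 660s^2, so the open loop has 2 poles at the origin → type 2 system. Treating each term separately:
  • 10: tracked with zero error.
  • 5t^2: e_ss = 10/K_a with K_a=25/33 → 13.2.
Total e_ss = 13.2.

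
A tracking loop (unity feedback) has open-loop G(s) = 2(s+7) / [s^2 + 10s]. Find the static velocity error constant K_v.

1.4

Factoring s from the denominator leaves a polynomial with constant term 10, so the system is type 1.
K_v = lim_{s→0} s·G(s) = 2·7 / 10 = 1.4.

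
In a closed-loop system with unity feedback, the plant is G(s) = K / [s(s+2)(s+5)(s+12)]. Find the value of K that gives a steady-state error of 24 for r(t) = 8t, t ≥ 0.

40

One free integrator in G(s): this is a type 1 system.
K_v = lim_{s→0} s·G(s) = K / (2·5·12) = (1/120)·K.
e_ss = 8/K_v = 24 ⇒ K_v = 1/3 ⇒ K = (1/3)/(1/120) = 40.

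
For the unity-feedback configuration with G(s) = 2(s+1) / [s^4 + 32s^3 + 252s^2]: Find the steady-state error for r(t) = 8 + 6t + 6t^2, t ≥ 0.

1512

The denominator has no term below 252s^2 — 2 poles at s=0, type 2. Taking each input component in turn:
  • 8: tracked with zero error.
  • 6t: tracked with zero error.
  • 6t^2: e_ss = 12/K_a with K_a=1/126 → 1512.
Total e_ss = 1512.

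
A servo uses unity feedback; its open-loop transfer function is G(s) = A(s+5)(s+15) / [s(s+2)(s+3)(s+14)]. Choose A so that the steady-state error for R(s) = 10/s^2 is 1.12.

One free integrator in G(s): this is a type 1 system.
K_v = lim_{s→0} s·G(s) = A·5·15 / (2·3·14) = (25/28)·A.
e_ss = 10/K_v = 1.12 ⇒ K_v = 125/14 ⇒ A = (125/14)/(25/28) = 10.

10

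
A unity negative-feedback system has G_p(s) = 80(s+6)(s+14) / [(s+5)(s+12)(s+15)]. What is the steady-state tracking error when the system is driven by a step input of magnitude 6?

90/127

System type = 0 (no poles at s=0).
K_p = lim_{s→0} G_p(s) = 80·6·14 / (5·12·15) = 112/15.
e_ss = 6/(1 + K_p) = 6/(127/15) = 90/127.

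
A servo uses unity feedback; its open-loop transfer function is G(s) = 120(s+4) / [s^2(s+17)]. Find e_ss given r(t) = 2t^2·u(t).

System type = 2 (two poles at s=0).
K_a = lim_{s→0} s^2·G(s) = 120·4 / (17) = 480/17.
r(t) = 2t^2 gives R(s) = 4/s^3.
e_ss = 4/K_a = 4/(480/17) = 17/120.

17/120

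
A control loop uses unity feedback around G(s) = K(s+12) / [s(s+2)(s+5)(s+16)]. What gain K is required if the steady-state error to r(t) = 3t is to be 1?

G(s) has one factor of s in the denominator, so the system is type 1.
K_v = lim_{s→0} s·G(s) = K·12 / (2·5·16) = 0.075·K.
e_ss = 3/K_v = 1 ⇒ K_v = 3 ⇒ K = 3/0.075 = 40.

40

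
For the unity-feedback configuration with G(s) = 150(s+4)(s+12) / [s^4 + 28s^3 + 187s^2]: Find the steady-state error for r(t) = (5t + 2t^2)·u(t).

The denominator has no term below 187s^2 — 2 poles at s=0, type 2. By superposition:
  • 5t: tracked with zero error.
  • 2t^2: e_ss = 4/K_a with K_a=7200/187 → 187/1800.
Total e_ss = 187/1800.

187/1800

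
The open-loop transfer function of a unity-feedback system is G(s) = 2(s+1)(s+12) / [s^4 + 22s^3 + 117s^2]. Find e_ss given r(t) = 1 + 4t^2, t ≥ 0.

39

Lowest-order denominator term is 117s^2, so the open loop has 2 poles at the origin → type 2 system. Taking each input component in turn:
  • 1: tracked with zero error.
  • 4t^2: e_ss = 8/K_a with K_a=8/39 → 39.
Total e_ss = 39.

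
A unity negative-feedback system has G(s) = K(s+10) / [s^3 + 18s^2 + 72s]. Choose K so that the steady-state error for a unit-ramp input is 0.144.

The denominator has no term below 72s — 1 pole at s=0, type 1.
K_v = lim_{s→0} s·G(s) = K·10 / 72 = (5/36)·K.
e_ss = 1/K_v = 0.144 ⇒ K_v = 125/18 ⇒ K = (125/18)/(5/36) = 50.

50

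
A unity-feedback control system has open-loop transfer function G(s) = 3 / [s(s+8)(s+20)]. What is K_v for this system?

G(s) has one factor of s in the denominator, so the system is type 1.
K_v = lim_{s→0} s·G(s) = 3 / (8·20) = 3/160.

3/160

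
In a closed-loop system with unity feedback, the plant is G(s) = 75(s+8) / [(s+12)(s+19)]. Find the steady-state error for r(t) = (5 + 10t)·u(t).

infinity

G(s) has no factors of s in the denominator, so the system is type 0. Taking each input component in turn:
  • 5: e_ss = 5/(1+K_p) with K_p=50/19 → 95/69.
  • 10t: a type-0 system cannot track it, e_ss → ∞.
The unbounded component dominates.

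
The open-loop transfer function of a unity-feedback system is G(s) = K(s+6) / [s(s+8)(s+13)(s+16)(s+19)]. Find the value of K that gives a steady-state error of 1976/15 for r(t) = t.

40

G(s) has one factor of s in the denominator, so the system is type 1.
K_v = lim_{s→0} s·G(s) = K·6 / (8·13·16·19) = (3/15808)·K.
e_ss = 1/K_v = 1976/15 ⇒ K_v = 15/1976 ⇒ K = (15/1976)/(3/15808) = 40.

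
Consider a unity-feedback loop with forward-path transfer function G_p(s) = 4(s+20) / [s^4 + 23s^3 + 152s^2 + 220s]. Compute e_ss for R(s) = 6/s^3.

Lowest-order denominator term is 220s, so the open loop has 1 pole at the origin → type 1 system.
K_a = lim_{s→0} s^2·G_p(s) = 0; the steady-state error to this parabolic input grows without bound.

infinity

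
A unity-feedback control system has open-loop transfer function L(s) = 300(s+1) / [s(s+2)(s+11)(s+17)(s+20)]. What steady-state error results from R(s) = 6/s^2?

149.6

One free integrator in L(s): this is a type 1 system.
K_v = lim_{s→0} s·L(s) = 300·1 / (2·11·17·20) = 15/374.
e_ss = 6/K_v = 6/(15/374) = 149.6.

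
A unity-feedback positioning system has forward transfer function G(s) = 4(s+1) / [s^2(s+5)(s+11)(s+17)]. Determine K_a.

4/935

G(s) has two factors of s in the denominator, so the system is type 2.
K_a = lim_{s→0} s^2·G(s) = 4·1 / (5·11·17) = 4/935.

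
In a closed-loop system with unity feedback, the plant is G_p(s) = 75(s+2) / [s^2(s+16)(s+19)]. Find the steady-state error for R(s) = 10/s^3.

304/15

System type = 2 (two poles at s=0).
K_a = lim_{s→0} s^2·G_p(s) = 75·2 / (16·19) = 75/152.
r(t) = 5t^2 gives R(s) = 10/s^3.
e_ss = 10/K_a = 10/(75/152) = 304/15.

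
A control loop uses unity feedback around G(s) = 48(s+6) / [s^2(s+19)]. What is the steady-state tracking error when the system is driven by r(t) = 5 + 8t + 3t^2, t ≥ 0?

19/48

System type = 2 (two poles at s=0). By superposition:
  • 5: tracked with zero error.
  • 8t: tracked with zero error.
  • 3t^2: e_ss = 6/K_a with K_a=288/19 → 19/48.
Total e_ss = 19/48.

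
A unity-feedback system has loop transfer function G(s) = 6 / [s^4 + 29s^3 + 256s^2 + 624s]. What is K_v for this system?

Lowest-order denominator term is 624s, so the open loop has 1 pole at the origin → type 1 system.
K_v = lim_{s→0} s·G(s) = 6 / 624 = 1/104.

1/104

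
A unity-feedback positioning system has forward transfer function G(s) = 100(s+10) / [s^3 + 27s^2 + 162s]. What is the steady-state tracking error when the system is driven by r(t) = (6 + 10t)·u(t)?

1.62

Lowest-order denominator term is 162s, so the open loop has 1 pole at the origin → type 1 system. By superposition:
  • 6: tracked with zero error.
  • 10t: e_ss = 10/K_v with K_v=500/81 → 1.62.
Total e_ss = 1.62.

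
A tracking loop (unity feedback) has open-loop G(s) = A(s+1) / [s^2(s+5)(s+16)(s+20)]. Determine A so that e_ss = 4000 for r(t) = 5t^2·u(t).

Two free integrators in G(s): this is a type 2 system.
K_a = lim_{s→0} s^2·G(s) = A·1 / (5·16·20) = (1/1600)·A.
e_ss = 10/K_a = 4000 ⇒ K_a = 0.0025 ⇒ A = 0.0025/(1/1600) = 4.

4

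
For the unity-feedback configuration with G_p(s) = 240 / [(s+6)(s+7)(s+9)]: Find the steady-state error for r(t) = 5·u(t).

315/103

No free integrators in G_p(s): this is a type 0 system.
K_p = lim_{s→0} G_p(s) = 240 / (6·7·9) = 40/63.
e_ss = 5/(1 + K_p) = 5/(103/63) = 315/103.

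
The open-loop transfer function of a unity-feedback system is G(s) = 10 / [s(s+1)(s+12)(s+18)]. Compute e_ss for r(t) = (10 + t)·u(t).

System type = 1 (one pole at s=0). Taking each input component in turn:
  • 10: tracked with zero error.
  • t: e_ss = 1/K_v with K_v=5/108 → 21.6.
Total e_ss = 21.6.

21.6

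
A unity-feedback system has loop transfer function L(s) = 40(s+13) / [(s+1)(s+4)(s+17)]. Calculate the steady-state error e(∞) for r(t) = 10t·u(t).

infinity

System type = 0 (no poles at s=0).
For a type-0 system K_v = 0, so e_ss to a ramp input is unbounded.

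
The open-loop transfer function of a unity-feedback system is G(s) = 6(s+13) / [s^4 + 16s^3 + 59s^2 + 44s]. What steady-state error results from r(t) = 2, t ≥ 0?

0

Lowest-order denominator term is 44s, so the open loop has 1 pole at the origin → type 1 system.
A type-1 system has K_p = ∞, so it tracks a step input with zero steady-state error.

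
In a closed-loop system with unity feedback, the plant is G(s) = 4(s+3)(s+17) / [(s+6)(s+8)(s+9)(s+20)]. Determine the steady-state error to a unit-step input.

720/737

G(s) has no factors of s in the denominator, so the system is type 0.
K_p = lim_{s→0} G(s) = 4·3·17 / (6·8·9·20) = 17/720.
e_ss = 1/(1 + K_p) = 1/(737/720) = 720/737.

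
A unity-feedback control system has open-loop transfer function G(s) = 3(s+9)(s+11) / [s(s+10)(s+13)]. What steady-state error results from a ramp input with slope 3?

130/99

The open loop has one pole at the origin → type 1 system.
K_v = lim_{s→0} s·G(s) = 3·9·11 / (10·13) = 297/130.
e_ss = 3/K_v = 3/(297/130) = 130/99.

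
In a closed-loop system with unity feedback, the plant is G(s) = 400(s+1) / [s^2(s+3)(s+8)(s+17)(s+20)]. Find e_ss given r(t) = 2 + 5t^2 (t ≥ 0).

204

The open loop has two poles at the origin → type 2 system. By superposition:
  • 2: tracked with zero error.
  • 5t^2: e_ss = 10/K_a with K_a=5/102 → 204.
Total e_ss = 204.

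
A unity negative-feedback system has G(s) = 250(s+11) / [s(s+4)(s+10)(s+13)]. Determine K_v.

275/52

One free integrator in G(s): this is a type 1 system.
K_v = lim_{s→0} s·G(s) = 250·11 / (4·10·13) = 275/52.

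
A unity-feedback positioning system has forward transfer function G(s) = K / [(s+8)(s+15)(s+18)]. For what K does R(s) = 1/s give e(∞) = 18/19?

No free integrators in G(s): this is a type 0 system.
K_p = lim_{s→0} G(s) = K / (8·15·18) = (1/2160)·K.
e_ss = 1/(1 + K_p) = 18/19 ⇒ 1 + (1/2160)·K = 19/18 ⇒ K = 120.

120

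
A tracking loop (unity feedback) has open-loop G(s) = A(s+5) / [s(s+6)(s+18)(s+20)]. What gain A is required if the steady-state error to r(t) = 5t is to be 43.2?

50

System type = 1 (one pole at s=0).
K_v = lim_{s→0} s·G(s) = A·5 / (6·18·20) = (1/432)·A.
e_ss = 5/K_v = 43.2 ⇒ K_v = 25/216 ⇒ A = (25/216)/(1/432) = 50.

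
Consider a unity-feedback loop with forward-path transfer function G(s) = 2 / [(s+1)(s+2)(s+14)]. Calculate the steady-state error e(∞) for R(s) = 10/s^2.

G(s) has no factors of s in the denominator, so the system is type 0.
K_v = lim_{s→0} s·G(s) = 0; the steady-state error to this ramp input grows without bound.

infinity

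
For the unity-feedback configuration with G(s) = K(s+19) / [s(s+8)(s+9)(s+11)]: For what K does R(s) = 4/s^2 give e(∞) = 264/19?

G(s) has one factor of s in the denominator, so the system is type 1.
K_v = lim_{s→0} s·G(s) = K·19 / (8·9·11) = (19/792)·K.
e_ss = 4/K_v = 264/19 ⇒ K_v = 19/66 ⇒ K = (19/66)/(19/792) = 12.

12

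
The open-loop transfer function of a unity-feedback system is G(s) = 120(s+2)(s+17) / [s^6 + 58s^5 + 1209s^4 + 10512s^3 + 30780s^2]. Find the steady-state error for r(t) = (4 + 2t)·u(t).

0

The denominator has no term below 30780s^2 — 2 poles at s=0, type 2. Taking each input component in turn:
  • 4: tracked with zero error.
  • 2t: tracked with zero error.
Total e_ss = 0.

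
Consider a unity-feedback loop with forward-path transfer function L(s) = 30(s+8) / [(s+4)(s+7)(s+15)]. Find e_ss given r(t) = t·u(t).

infinity

No free integrators in L(s): this is a type 0 system.
For a type-0 system K_v = 0, so e_ss to a ramp input is unbounded.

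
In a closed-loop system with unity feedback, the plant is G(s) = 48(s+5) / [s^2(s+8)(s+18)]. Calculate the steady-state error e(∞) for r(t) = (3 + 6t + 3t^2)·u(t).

3.6

The open loop has two poles at the origin → type 2 system. Treating each term separately:
  • 3: tracked with zero error.
  • 6t: tracked with zero error.
  • 3t^2: e_ss = 6/K_a with K_a=5/3 → 3.6.
Total e_ss = 3.6.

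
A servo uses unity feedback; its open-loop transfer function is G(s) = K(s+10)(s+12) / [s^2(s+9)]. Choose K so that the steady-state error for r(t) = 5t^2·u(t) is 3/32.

8

System type = 2 (two poles at s=0).
K_a = lim_{s→0} s^2·G(s) = K·10·12 / (9) = (40/3)·K.
e_ss = 10/K_a = 3/32 ⇒ K_a = 320/3 ⇒ K = (320/3)/(40/3) = 8.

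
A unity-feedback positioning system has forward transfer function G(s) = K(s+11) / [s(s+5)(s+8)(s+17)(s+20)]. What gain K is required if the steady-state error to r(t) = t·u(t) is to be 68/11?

System type = 1 (one pole at s=0).
K_v = lim_{s→0} s·G(s) = K·11 / (5·8·17·20) = (11/13600)·K.
e_ss = 1/K_v = 68/11 ⇒ K_v = 11/68 ⇒ K = (11/68)/(11/13600) = 200.

200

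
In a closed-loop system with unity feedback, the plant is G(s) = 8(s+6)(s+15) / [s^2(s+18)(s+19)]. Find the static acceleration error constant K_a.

G(s) has two factors of s in the denominator, so the system is type 2.
K_a = lim_{s→0} s^2·G(s) = 8·6·15 / (18·19) = 40/19.

40/19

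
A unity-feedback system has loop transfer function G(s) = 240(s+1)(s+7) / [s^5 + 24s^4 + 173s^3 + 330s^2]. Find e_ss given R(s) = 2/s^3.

The denominator has no term below 330s^2 — 2 poles at s=0, type 2.
K_a = lim_{s→0} s^2·G(s) = 240·1·7 / 330 = 56/11.
r(t) = t^2 gives R(s) = 2/s^3.
e_ss = 2/K_a = 2/(56/11) = 11/28.

11/28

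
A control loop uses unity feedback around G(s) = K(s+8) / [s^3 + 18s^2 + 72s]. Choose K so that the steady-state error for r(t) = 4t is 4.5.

8

The denominator has no term below 72s — 1 pole at s=0, type 1.
K_v = lim_{s→0} s·G(s) = K·8 / 72 = (1/9)·K.
e_ss = 4/K_v = 4.5 ⇒ K_v = 8/9 ⇒ K = (8/9)/(1/9) = 8.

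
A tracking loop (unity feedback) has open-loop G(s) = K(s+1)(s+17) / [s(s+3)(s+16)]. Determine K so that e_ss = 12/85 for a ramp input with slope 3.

G(s) has one factor of s in the denominator, so the system is type 1.
K_v = lim_{s→0} s·G(s) = K·1·17 / (3·16) = (17/48)·K.
e_ss = 3/K_v = 12/85 ⇒ K_v = 21.25 ⇒ K = 21.25/(17/48) = 60.

60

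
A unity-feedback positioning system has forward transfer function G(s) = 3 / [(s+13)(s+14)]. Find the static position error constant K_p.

The open loop has no poles at the origin → type 0 system.
K_p = lim_{s→0} G(s) = 3 / (13·14) = 3/182.

3/182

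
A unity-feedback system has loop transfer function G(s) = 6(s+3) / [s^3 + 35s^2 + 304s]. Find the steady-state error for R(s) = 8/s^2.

1216/9

Lowest-order denominator term is 304s, so the open loop has 1 pole at the origin → type 1 system.
K_v = lim_{s→0} s·G(s) = 6·3 / 304 = 9/152.
e_ss = 8/K_v = 8/(9/152) = 1216/9.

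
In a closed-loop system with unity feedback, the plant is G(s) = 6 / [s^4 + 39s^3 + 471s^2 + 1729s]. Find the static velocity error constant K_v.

6/1729

Lowest-order denominator term is 1729s, so the open loop has 1 pole at the origin → type 1 system.
K_v = lim_{s→0} s·G(s) = 6 / 1729 = 6/1729.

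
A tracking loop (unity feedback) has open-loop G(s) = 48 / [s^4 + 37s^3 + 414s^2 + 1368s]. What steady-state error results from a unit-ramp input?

28.5

Factoring s from the denominator leaves a polynomial with constant term 1368, so the system is type 1.
K_v = lim_{s→0} s·G(s) = 48 / 1368 = 2/57.
e_ss = 1/K_v = 1/(2/57) = 28.5.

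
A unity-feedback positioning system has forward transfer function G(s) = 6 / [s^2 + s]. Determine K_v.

6

Factoring s from the denominator leaves a polynomial with constant term 1, so the system is type 1.
K_v = lim_{s→0} s·G(s) = 6 / 1 = 6.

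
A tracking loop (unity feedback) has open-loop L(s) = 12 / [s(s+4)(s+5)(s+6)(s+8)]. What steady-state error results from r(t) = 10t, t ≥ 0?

800

One free integrator in L(s): this is a type 1 system.
K_v = lim_{s→0} s·L(s) = 12 / (4·5·6·8) = 0.0125.
e_ss = 10/K_v = 10/0.0125 = 800.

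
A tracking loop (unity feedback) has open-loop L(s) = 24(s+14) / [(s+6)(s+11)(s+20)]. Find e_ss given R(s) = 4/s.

L(s) has no factors of s in the denominator, so the system is type 0.
K_p = lim_{s→0} L(s) = 24·14 / (6·11·20) = 14/55.
e_ss = 4/(1 + K_p) = 4/(69/55) = 220/69.

220/69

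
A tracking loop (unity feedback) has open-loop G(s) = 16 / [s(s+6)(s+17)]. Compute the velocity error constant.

The open loop has one pole at the origin → type 1 system.
K_v = lim_{s→0} s·G(s) = 16 / (6·17) = 8/51.

8/51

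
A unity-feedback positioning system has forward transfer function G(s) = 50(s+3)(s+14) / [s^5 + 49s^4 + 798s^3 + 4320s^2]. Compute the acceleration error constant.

Lowest-order denominator term is 4320s^2, so the open loop has 2 poles at the origin → type 2 system.
K_a = lim_{s→0} s^2·G(s) = 50·3·14 / 4320 = 35/72.

35/72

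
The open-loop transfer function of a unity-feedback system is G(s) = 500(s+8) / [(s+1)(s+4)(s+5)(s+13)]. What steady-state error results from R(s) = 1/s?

System type = 0 (no poles at s=0).
K_p = lim_{s→0} G(s) = 500·8 / (1·4·5·13) = 200/13.
e_ss = 1/(1 + K_p) = 1/(213/13) = 13/213.

13/213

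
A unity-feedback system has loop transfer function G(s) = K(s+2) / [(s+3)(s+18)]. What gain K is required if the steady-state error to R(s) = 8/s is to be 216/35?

8

G(s) has no factors of s in the denominator, so the system is type 0.
K_p = lim_{s→0} G(s) = K·2 / (3·18) = (1/27)·K.
e_ss = 8/(1 + K_p) = 216/35 ⇒ 1 + (1/27)·K = 35/27 ⇒ K = 8.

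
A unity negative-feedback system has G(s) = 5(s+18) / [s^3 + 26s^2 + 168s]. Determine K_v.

The denominator has no term below 168s — 1 pole at s=0, type 1.
K_v = lim_{s→0} s·G(s) = 5·18 / 168 = 15/28.

15/28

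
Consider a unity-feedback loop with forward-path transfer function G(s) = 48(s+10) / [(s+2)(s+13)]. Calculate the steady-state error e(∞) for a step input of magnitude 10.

130/253

No free integrators in G(s): this is a type 0 system.
K_p = lim_{s→0} G(s) = 48·10 / (2·13) = 240/13.
e_ss = 10/(1 + K_p) = 10/(253/13) = 130/253.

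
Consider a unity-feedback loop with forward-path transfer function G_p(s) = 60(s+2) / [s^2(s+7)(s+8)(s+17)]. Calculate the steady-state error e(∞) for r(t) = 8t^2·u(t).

The open loop has two poles at the origin → type 2 system.
K_a = lim_{s→0} s^2·G_p(s) = 60·2 / (7·8·17) = 15/119.
r(t) = 8t^2 gives R(s) = 16/s^3.
e_ss = 16/K_a = 16/(15/119) = 1904/15.

1904/15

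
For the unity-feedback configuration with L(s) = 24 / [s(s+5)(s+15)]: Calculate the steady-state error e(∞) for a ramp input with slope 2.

6.25

The open loop has one pole at the origin → type 1 system.
K_v = lim_{s→0} s·L(s) = 24 / (5·15) = 0.32.
e_ss = 2/K_v = 2/0.32 = 6.25.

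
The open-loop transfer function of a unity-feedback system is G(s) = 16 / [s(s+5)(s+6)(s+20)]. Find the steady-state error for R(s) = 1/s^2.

37.5

One free integrator in G(s): this is a type 1 system.
K_v = lim_{s→0} s·G(s) = 16 / (5·6·20) = 2/75.
e_ss = 1/K_v = 1/(2/75) = 37.5.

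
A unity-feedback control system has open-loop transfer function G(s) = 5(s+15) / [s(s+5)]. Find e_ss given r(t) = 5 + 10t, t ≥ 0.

The open loop has one pole at the origin → type 1 system. By superposition:
  • 5: tracked with zero error.
  • 10t: e_ss = 10/K_v with K_v=15 → 2/3.
Total e_ss = 2/3.

2/3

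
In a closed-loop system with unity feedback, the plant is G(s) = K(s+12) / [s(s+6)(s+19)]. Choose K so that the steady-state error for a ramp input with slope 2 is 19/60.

G(s) has one factor of s in the denominator, so the system is type 1.
K_v = lim_{s→0} s·G(s) = K·12 / (6·19) = (2/19)·K.
e_ss = 2/K_v = 19/60 ⇒ K_v = 120/19 ⇒ K = (120/19)/(2/19) = 60.

60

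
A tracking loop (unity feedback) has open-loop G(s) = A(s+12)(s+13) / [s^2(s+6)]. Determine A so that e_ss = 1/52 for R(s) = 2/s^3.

G(s) has two factors of s in the denominator, so the system is type 2.
K_a = lim_{s→0} s^2·G(s) = A·12·13 / (6) = 26·A.
e_ss = 2/K_a = 1/52 ⇒ K_a = 104 ⇒ A = 104/26 = 4.

4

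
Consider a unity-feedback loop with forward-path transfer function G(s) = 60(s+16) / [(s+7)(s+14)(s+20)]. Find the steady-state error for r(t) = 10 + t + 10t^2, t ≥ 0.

The open loop has no poles at the origin → type 0 system. By superposition:
  • 10: e_ss = 10/(1+K_p) with K_p=24/49 → 490/73.
  • t: a type-0 system cannot track it, e_ss → ∞.
  • 10t^2: a type-0 system cannot track it, e_ss → ∞.
The unbounded component dominates.

infinity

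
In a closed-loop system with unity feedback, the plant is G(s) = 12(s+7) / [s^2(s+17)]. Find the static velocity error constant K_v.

infinity

K_v = lim_{s→0} s·G(s); with 2 poles at the origin the limit diverges, so K_v = ∞.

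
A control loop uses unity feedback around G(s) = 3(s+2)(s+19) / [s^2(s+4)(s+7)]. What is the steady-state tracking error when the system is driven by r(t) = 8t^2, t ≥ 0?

G(s) has two factors of s in the denominator, so the system is type 2.
K_a = lim_{s→0} s^2·G(s) = 3·2·19 / (4·7) = 57/14.
r(t) = 8t^2 gives R(s) = 16/s^3.
e_ss = 16/K_a = 16/(57/14) = 224/57.

224/57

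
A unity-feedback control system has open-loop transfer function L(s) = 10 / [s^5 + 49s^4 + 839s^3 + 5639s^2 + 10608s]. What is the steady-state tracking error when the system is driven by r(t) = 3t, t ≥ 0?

Factoring s from the denominator leaves a polynomial with constant term 10608, so the system is type 1.
K_v = lim_{s→0} s·L(s) = 10 / 10608 = 5/5304.
e_ss = 3/K_v = 3/(5/5304) = 3182.4.

3182.4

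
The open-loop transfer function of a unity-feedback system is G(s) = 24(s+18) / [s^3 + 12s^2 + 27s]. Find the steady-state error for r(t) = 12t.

Lowest-order denominator term is 27s, so the open loop has 1 pole at the origin → type 1 system.
K_v = lim_{s→0} s·G(s) = 24·18 / 27 = 16.
e_ss = 12/K_v = 12/16 = 0.75.

0.75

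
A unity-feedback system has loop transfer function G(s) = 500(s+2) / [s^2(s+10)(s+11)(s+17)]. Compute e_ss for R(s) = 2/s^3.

3.74

G(s) has two factors of s in the denominator, so the system is type 2.
K_a = lim_{s→0} s^2·G(s) = 500·2 / (10·11·17) = 100/187.
r(t) = t^2 gives R(s) = 2/s^3.
e_ss = 2/K_a = 2/(100/187) = 3.74.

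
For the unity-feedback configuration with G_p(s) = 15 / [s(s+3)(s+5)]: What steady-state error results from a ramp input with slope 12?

12

System type = 1 (one pole at s=0).
K_v = lim_{s→0} s·G_p(s) = 15 / (3·5) = 1.
e_ss = 12/K_v = 12/1 = 12.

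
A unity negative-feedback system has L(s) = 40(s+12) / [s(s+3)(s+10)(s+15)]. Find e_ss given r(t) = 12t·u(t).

System type = 1 (one pole at s=0).
K_v = lim_{s→0} s·L(s) = 40·12 / (3·10·15) = 16/15.
e_ss = 12/K_v = 12/(16/15) = 11.25.

11.25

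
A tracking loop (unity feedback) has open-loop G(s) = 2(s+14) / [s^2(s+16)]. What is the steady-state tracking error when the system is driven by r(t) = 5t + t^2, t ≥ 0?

8/7

G(s) has two factors of s in the denominator, so the system is type 2. By superposition:
  • 5t: tracked with zero error.
  • t^2: e_ss = 2/K_a with K_a=1.75 → 8/7.
Total e_ss = 8/7.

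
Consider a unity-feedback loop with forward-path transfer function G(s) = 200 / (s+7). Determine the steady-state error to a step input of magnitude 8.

56/207

The open loop has no poles at the origin → type 0 system.
K_p = lim_{s→0} G(s) = 200 / (7) = 200/7.
e_ss = 8/(1 + K_p) = 8/(207/7) = 56/207.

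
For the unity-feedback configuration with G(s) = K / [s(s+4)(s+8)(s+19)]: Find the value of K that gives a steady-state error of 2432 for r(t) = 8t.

The open loop has one pole at the origin → type 1 system.
K_v = lim_{s→0} s·G(s) = K / (4·8·19) = (1/608)·K.
e_ss = 8/K_v = 2432 ⇒ K_v = 1/304 ⇒ K = (1/304)/(1/608) = 2.

2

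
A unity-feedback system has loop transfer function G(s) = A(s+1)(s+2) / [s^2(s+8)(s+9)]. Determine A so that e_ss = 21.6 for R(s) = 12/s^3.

20

The open loop has two poles at the origin → type 2 system.
K_a = lim_{s→0} s^2·G(s) = A·1·2 / (8·9) = (1/36)·A.
e_ss = 12/K_a = 21.6 ⇒ K_a = 5/9 ⇒ A = (5/9)/(1/36) = 20.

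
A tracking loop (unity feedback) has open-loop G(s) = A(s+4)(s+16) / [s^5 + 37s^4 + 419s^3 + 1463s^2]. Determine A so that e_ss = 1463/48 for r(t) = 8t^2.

12

The denominator has no term below 1463s^2 — 2 poles at s=0, type 2.
K_a = lim_{s→0} s^2·G(s) = A·4·16 / 1463 = (64/1463)·A.
e_ss = 16/K_a = 1463/48 ⇒ K_a = 768/1463 ⇒ A = (768/1463)/(64/1463) = 12.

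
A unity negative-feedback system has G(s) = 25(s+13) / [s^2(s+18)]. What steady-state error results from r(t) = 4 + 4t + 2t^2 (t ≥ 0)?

Two free integrators in G(s): this is a type 2 system. Taking each input component in turn:
  • 4: tracked with zero error.
  • 4t: tracked with zero error.
  • 2t^2: e_ss = 4/K_a with K_a=325/18 → 72/325.
Total e_ss = 72/325.

72/325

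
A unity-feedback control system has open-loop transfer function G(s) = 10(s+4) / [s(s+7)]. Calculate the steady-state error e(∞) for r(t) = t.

0.175

System type = 1 (one pole at s=0).
K_v = lim_{s→0} s·G(s) = 10·4 / (7) = 40/7.
e_ss = 1/K_v = 1/(40/7) = 0.175.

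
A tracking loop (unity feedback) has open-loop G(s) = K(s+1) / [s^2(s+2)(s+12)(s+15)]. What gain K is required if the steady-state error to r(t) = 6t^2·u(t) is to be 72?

Two free integrators in G(s): this is a type 2 system.
K_a = lim_{s→0} s^2·G(s) = K·1 / (2·12·15) = (1/360)·K.
e_ss = 12/K_a = 72 ⇒ K_a = 1/6 ⇒ K = (1/6)/(1/360) = 60.

60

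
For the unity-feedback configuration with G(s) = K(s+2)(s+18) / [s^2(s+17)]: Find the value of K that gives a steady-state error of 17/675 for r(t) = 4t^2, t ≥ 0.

150

System type = 2 (two poles at s=0).
K_a = lim_{s→0} s^2·G(s) = K·2·18 / (17) = (36/17)·K.
e_ss = 8/K_a = 17/675 ⇒ K_a = 5400/17 ⇒ K = (5400/17)/(36/17) = 150.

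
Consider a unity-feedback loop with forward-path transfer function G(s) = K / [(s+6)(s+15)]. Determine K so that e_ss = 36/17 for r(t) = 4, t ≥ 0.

System type = 0 (no poles at s=0).
K_p = lim_{s→0} G(s) = K / (6·15) = (1/90)·K.
e_ss = 4/(1 + K_p) = 36/17 ⇒ 1 + (1/90)·K = 17/9 ⇒ K = 80.

80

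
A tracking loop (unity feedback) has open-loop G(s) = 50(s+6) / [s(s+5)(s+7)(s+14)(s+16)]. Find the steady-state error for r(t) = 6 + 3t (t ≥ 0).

78.4

One free integrator in G(s): this is a type 1 system. Taking each input component in turn:
  • 6: tracked with zero error.
  • 3t: e_ss = 3/K_v with K_v=15/392 → 78.4.
Total e_ss = 78.4.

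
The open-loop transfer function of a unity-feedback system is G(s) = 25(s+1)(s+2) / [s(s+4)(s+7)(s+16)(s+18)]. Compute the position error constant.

infinity

K_p = lim_{s→0} G(s); with 1 pole at the origin the limit diverges, so K_p = ∞.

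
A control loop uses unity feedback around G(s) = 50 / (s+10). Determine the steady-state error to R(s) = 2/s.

1/3

The open loop has no poles at the origin → type 0 system.
K_p = lim_{s→0} G(s) = 50 / (10) = 5.
e_ss = 2/(1 + K_p) = 2/6 = 1/3.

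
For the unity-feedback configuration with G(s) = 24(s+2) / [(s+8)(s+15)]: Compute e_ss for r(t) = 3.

15/7

G(s) has no factors of s in the denominator, so the system is type 0.
K_p = lim_{s→0} G(s) = 24·2 / (8·15) = 0.4.
e_ss = 3/(1 + K_p) = 3/1.4 = 15/7.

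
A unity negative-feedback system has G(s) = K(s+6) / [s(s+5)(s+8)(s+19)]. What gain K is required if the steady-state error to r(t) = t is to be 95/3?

4

One free integrator in G(s): this is a type 1 system.
K_v = lim_{s→0} s·G(s) = K·6 / (5·8·19) = (3/380)·K.
e_ss = 1/K_v = 95/3 ⇒ K_v = 3/95 ⇒ K = (3/95)/(3/380) = 4.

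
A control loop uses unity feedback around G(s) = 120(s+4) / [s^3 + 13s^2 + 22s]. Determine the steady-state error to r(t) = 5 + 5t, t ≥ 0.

11/48

Lowest-order denominator term is 22s, so the open loop has 1 pole at the origin → type 1 system. By superposition:
  • 5: tracked with zero error.
  • 5t: e_ss = 5/K_v with K_v=240/11 → 11/48.
Total e_ss = 11/48.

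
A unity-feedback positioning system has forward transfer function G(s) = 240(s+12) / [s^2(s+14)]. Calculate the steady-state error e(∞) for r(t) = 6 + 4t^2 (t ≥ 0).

G(s) has two factors of s in the denominator, so the system is type 2. By superposition:
  • 6: tracked with zero error.
  • 4t^2: e_ss = 8/K_a with K_a=1440/7 → 7/180.
Total e_ss = 7/180.

7/180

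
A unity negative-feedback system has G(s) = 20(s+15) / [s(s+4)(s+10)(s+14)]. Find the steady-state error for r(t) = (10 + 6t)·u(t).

One free integrator in G(s): this is a type 1 system. By superposition:
  • 10: tracked with zero error.
  • 6t: e_ss = 6/K_v with K_v=15/28 → 11.2.
Total e_ss = 11.2.

11.2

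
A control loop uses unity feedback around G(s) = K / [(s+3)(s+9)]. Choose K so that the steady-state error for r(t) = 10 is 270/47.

20

No free integrators in G(s): this is a type 0 system.
K_p = lim_{s→0} G(s) = K / (3·9) = (1/27)·K.
e_ss = 10/(1 + K_p) = 270/47 ⇒ 1 + (1/27)·K = 47/27 ⇒ K = 20.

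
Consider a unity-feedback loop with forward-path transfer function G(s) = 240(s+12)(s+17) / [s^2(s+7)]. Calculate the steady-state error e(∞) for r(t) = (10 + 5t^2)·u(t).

The open loop has two poles at the origin → type 2 system. By superposition:
  • 10: tracked with zero error.
  • 5t^2: e_ss = 10/K_a with K_a=48960/7 → 7/4896.
Total e_ss = 7/4896.

7/4896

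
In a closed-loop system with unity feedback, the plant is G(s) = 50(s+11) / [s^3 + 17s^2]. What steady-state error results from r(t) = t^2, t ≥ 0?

17/275

Lowest-order denominator term is 17s^2, so the open loop has 2 poles at the origin → type 2 system.
K_a = lim_{s→0} s^2·G(s) = 50·11 / 17 = 550/17.
r(t) = t^2 gives R(s) = 2/s^3.
e_ss = 2/K_a = 2/(550/17) = 17/275.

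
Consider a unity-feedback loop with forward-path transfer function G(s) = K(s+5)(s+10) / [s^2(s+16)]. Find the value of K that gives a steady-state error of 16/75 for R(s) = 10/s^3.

G(s) has two factors of s in the denominator, so the system is type 2.
K_a = lim_{s→0} s^2·G(s) = K·5·10 / (16) = 3.125·K.
e_ss = 10/K_a = 16/75 ⇒ K_a = 46.875 ⇒ K = 46.875/3.125 = 15.

15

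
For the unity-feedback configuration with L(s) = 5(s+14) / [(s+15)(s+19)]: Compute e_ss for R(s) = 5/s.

The open loop has no poles at the origin → type 0 system.
K_p = lim_{s→0} L(s) = 5·14 / (15·19) = 14/57.
e_ss = 5/(1 + K_p) = 5/(71/57) = 285/71.

285/71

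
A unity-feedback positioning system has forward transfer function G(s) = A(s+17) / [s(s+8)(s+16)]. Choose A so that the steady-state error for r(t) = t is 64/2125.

250

The open loop has one pole at the origin → type 1 system.
K_v = lim_{s→0} s·G(s) = A·17 / (8·16) = (17/128)·A.
e_ss = 1/K_v = 64/2125 ⇒ K_v = 2125/64 ⇒ A = (2125/64)/(17/128) = 250.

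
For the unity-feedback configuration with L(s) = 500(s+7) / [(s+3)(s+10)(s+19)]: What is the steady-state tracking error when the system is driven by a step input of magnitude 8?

456/407

L(s) has no factors of s in the denominator, so the system is type 0.
K_p = lim_{s→0} L(s) = 500·7 / (3·10·19) = 350/57.
e_ss = 8/(1 + K_p) = 8/(407/57) = 456/407.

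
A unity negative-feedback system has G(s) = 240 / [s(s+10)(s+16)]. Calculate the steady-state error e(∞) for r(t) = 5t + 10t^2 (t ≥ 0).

G(s) has one factor of s in the denominator, so the system is type 1. By superposition:
  • 5t: e_ss = 5/K_v with K_v=1.5 → 10/3.
  • 10t^2: a type-1 system cannot track it, e_ss → ∞.
The unbounded component dominates.

infinity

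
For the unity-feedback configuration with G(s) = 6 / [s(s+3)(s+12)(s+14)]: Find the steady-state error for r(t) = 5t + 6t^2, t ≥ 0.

G(s) has one factor of s in the denominator, so the system is type 1. Taking each input component in turn:
  • 5t: e_ss = 5/K_v with K_v=1/84 → 420.
  • 6t^2: a type-1 system cannot track it, e_ss → ∞.
The unbounded component dominates.

infinity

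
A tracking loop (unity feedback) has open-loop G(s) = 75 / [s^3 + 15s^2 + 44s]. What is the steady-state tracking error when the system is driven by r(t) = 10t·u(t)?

88/15

The denominator has no term below 44s — 1 pole at s=0, type 1.
K_v = lim_{s→0} s·G(s) = 75 / 44 = 75/44.
e_ss = 10/K_v = 10/(75/44) = 88/15.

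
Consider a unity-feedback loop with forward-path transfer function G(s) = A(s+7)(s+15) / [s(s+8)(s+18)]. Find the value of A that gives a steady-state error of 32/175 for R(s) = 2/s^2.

15

G(s) has one factor of s in the denominator, so the system is type 1.
K_v = lim_{s→0} s·G(s) = A·7·15 / (8·18) = (35/48)·A.
e_ss = 2/K_v = 32/175 ⇒ K_v = 10.9375 ⇒ A = 10.9375/(35/48) = 15.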